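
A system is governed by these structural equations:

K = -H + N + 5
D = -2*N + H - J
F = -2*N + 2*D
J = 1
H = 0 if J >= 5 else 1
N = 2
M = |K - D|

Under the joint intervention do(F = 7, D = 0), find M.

6

Setting F = 7, D = 0 by intervention discards those variables' equations.
H = 0 if J >= 5 else 1  [with J=1]  = 1
K = -H + N + 5  [with H=1, N=2]  = 6
M = |K - D|  [with K=6, D=0]  = 6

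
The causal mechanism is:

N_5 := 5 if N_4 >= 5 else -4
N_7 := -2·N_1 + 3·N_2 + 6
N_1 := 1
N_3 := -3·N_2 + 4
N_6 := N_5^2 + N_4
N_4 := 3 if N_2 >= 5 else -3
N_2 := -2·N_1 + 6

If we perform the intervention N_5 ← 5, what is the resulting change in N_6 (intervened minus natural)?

The intervention breaks the incoming arrows to N_5: N_5 := 5 if N_4 >= 5 else -4 no longer applies, and N_5 = 5.
N_2 = -2·N_1 + 6  [with N_1=1]  = 4
N_4 = 3 if N_2 >= 5 else -3  [with N_2=4]  = -3
N_6 = N_5^2 + N_4  [with N_5=5, N_4=-3]  = 22
Without intervention: N_2 = -2·N_1 + 6  [with N_1=1]  = 4; N_4 = 3 if N_2 >= 5 else -3  [with N_2=4]  = -3; N_5 = 5 if N_4 >= 5 else -4  [with N_4=-3]  = -4; N_6 = N_5^2 + N_4  [with N_5=-4, N_4=-3]  = 13.
Change = 22 − 13 = 9.

9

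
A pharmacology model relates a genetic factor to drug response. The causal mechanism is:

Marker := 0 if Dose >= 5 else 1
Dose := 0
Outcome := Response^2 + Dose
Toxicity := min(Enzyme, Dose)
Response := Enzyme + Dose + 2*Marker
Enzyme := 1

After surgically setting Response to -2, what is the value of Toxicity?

0

Intervening sets Response = -2 and removes its equation (Response := Enzyme + Dose + 2*Marker).
No directed path runs from Response to Toxicity, so Toxicity keeps its natural value.
Toxicity = min(Enzyme, Dose)  [with Enzyme=1, Dose=0]  = 0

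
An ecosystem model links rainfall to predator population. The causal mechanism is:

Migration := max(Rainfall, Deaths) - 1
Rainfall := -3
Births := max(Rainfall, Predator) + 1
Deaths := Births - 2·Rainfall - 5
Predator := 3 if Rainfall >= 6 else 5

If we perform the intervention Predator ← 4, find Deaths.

6

Under do(Predator=4), the mechanism Predator := 3 if Rainfall >= 6 else 5 is discarded; Predator is fixed at 4.
Births = max(Rainfall, Predator) + 1  [with Rainfall=-3, Predator=4]  = 5
Deaths = Births - 2·Rainfall - 5  [with Births=5, Rainfall=-3]  = 6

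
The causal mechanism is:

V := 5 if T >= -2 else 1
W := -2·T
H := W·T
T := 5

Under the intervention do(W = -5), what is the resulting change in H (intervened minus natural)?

25

The intervention breaks the incoming arrows to W: W := -2·T no longer applies, and W = -5.
H = W·T  [with W=-5, T=5]  = -25
Without intervention: W = -2·T  [with T=5]  = -10; H = W·T  [with W=-10, T=5]  = -50.
Change = -25 − (-50) = 25.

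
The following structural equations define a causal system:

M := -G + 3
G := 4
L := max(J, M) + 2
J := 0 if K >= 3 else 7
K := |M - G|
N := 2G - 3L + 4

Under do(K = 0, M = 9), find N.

Setting K = 0, M = 9 by intervention discards those variables' equations.
J = 0 if K >= 3 else 7  [with K=0]  = 7
L = max(J, M) + 2  [with J=7, M=9]  = 11
N = 2G - 3L + 4  [with G=4, L=11]  = -21

-21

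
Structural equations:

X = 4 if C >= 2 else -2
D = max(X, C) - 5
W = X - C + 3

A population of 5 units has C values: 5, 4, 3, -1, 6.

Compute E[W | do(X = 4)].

Under do(X=4), X's equation is replaced by X=4 for every unit. Per-unit W: 2, 3, 4, 8, 1. Mean = 3.6.

3.6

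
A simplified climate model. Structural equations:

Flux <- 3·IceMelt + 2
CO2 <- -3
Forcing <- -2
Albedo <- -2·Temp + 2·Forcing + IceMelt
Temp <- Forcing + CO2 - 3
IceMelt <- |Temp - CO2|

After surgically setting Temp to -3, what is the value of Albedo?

do(Temp=-3) replaces the equation Temp <- Forcing + CO2 - 3 with the constant Temp = -3.
IceMelt = |Temp - CO2|  [with Temp=-3, CO2=-3]  = 0
Albedo = -2·Temp + 2·Forcing + IceMelt  [with Temp=-3, Forcing=-2, IceMelt=0]  = 2

2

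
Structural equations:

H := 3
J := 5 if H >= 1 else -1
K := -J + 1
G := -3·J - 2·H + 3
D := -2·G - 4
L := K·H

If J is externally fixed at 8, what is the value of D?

50

do(J=8) replaces the equation J := 5 if H >= 1 else -1 with the constant J = 8.
G = -3·J - 2·H + 3  [with J=8, H=3]  = -27
D = -2·G - 4  [with G=-27]  = 50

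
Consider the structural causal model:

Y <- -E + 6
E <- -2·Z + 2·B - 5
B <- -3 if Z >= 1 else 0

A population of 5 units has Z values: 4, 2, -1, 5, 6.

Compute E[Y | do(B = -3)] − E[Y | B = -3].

do(B=-3) breaks B's dependence on Z. With B=-3 fixed, Y across the units is 25, 21, 15, 27, 29, mean 23.4.
Observing B=-3 restricts to units where B's equation naturally yields -3: Z ∈ {4, 2, 5, 6}. In that subpopulation Y = 25, 21, 27, 29, mean 25.5.
Difference = 23.4 − 25.5 = -2.1.

-2.1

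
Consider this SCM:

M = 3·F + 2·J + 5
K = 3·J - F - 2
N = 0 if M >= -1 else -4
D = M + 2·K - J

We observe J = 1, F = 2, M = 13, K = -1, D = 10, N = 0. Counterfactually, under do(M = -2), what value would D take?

-5

do(M=-2) replaces the equation M = 3·F + 2·J + 5 with the constant M = -2.
K = 3·J - F - 2  [with J=1, F=2]  = -1
D = M + 2·K - J  [with M=-2, K=-1, J=1]  = -5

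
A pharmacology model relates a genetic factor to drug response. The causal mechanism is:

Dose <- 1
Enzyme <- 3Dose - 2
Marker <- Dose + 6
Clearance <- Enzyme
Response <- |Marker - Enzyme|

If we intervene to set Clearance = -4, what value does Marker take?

7

do(Clearance=-4) replaces the equation Clearance <- Enzyme with the constant Clearance = -4.
Marker is not downstream of the intervention, so its value is determined by the original equations.
Marker = Dose + 6  [with Dose=1]  = 7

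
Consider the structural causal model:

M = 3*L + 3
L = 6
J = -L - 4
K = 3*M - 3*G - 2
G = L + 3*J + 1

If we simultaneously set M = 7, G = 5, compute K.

4

The joint intervention fixes M = 7, G = 5, removing each variable's own equation.
K = 3*M - 3*G - 2  [with M=7, G=5]  = 4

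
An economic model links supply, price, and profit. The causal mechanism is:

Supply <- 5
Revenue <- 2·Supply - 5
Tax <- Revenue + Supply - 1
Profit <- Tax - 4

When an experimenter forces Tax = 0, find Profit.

The intervention breaks the incoming arrows to Tax: Tax <- Revenue + Supply - 1 no longer applies, and Tax = 0.
Profit = Tax - 4  [with Tax=0]  = -4

-4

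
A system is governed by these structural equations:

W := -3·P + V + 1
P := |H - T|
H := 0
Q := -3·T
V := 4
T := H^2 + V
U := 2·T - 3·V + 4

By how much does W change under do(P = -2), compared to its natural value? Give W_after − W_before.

18

Under do(P=-2), the mechanism P := |H - T| is discarded; P is fixed at -2.
W = -3·P + V + 1  [with P=-2, V=4]  = 11
Without intervention: T = H^2 + V  [with H=0, V=4]  = 4; P = |H - T|  [with H=0, T=4]  = 4; W = -3·P + V + 1  [with P=4, V=4]  = -7.
Change = 11 − (-7) = 18.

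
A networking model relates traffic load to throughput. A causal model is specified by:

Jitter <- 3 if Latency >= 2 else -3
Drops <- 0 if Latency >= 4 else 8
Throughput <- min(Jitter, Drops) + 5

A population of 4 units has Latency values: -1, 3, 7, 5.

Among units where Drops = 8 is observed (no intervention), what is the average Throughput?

5

E[Throughput|Drops=8] averages over only the 2 units with Drops=8 (Latency = -1, 3): Throughput = 2, 8, mean 5.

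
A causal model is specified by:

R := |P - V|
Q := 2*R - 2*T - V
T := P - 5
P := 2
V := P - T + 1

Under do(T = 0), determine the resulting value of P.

Under do(T=0), the mechanism T := P - 5 is discarded; T is fixed at 0.
P is not downstream of the intervention, so its value is determined by the original equations.

2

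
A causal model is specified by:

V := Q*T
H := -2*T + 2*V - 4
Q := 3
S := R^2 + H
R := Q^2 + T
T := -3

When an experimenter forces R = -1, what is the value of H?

-16

The intervention breaks the incoming arrows to R: R := Q^2 + T no longer applies, and R = -1.
Since H is not a descendant of the intervened variable, it is unaffected.
V = Q*T  [with Q=3, T=-3]  = -9
H = -2*T + 2*V - 4  [with T=-3, V=-9]  = -16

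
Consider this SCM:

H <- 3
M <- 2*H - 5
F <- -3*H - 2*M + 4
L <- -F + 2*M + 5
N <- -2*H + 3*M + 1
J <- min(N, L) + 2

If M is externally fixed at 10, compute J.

Under do(M=10), the mechanism M <- 2*H - 5 is discarded; M is fixed at 10.
F = -3*H - 2*M + 4  [with H=3, M=10]  = -25
L = -F + 2*M + 5  [with F=-25, M=10]  = 50
N = -2*H + 3*M + 1  [with H=3, M=10]  = 25
J = min(N, L) + 2  [with N=25, L=50]  = 27

27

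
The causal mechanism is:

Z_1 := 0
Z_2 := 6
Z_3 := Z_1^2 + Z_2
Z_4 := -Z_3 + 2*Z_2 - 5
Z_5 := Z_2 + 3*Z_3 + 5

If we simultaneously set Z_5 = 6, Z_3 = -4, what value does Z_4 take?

Under do(Z_5 = 6, Z_3 = -4), each intervened variable's structural equation is replaced by its fixed value.
Z_4 = -Z_3 + 2*Z_2 - 5  [with Z_3=-4, Z_2=6]  = 11

11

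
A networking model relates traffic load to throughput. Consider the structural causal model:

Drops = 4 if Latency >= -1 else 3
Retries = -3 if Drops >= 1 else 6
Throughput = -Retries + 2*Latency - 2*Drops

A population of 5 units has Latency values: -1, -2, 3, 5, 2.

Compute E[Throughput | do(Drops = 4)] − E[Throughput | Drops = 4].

do(Drops=4) breaks Drops's dependence on Latency. With Drops=4 fixed, Throughput across the units is -7, -9, 1, 5, -1, mean -2.2.
Observing Drops=4 restricts to units where Drops's equation naturally yields 4: Latency ∈ {-1, 3, 5, 2}. In that subpopulation Throughput = -7, 1, 5, -1, mean -0.5.
Difference = -2.2 − (-0.5) = -1.7.

-1.7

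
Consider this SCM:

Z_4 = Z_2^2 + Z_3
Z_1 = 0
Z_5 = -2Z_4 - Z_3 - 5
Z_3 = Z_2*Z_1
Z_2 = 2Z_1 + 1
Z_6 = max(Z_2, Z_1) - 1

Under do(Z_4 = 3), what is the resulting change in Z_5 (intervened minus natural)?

Intervening sets Z_4 = 3 and removes its equation (Z_4 = Z_2^2 + Z_3).
Z_2 = 2Z_1 + 1  [with Z_1=0]  = 1
Z_3 = Z_2*Z_1  [with Z_2=1, Z_1=0]  = 0
Z_5 = -2Z_4 - Z_3 - 5  [with Z_4=3, Z_3=0]  = -11
Without intervention: Z_2 = 2Z_1 + 1  [with Z_1=0]  = 1; Z_3 = Z_2*Z_1  [with Z_2=1, Z_1=0]  = 0; Z_4 = Z_2^2 + Z_3  [with Z_2=1, Z_3=0]  = 1; Z_5 = -2Z_4 - Z_3 - 5  [with Z_4=1, Z_3=0]  = -7.
Change = -11 − (-7) = -4.

-4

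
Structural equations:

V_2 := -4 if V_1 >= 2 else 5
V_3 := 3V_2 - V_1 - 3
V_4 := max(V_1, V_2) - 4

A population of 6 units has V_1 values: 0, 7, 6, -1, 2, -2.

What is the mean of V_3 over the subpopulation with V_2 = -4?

-20

Conditioning on V_2=-4 selects the 3 unit(s) with V_1 ∈ {7, 6, 2}. Their V_3 values: -22, -21, -17. Mean = -20.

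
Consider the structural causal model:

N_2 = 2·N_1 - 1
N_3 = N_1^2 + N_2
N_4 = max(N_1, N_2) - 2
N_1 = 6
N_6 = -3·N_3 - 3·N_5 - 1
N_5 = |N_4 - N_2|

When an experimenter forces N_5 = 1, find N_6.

-145

The intervention breaks the incoming arrows to N_5: N_5 = |N_4 - N_2| no longer applies, and N_5 = 1.
N_2 = 2·N_1 - 1  [with N_1=6]  = 11
N_3 = N_1^2 + N_2  [with N_1=6, N_2=11]  = 47
N_6 = -3·N_3 - 3·N_5 - 1  [with N_3=47, N_5=1]  = -145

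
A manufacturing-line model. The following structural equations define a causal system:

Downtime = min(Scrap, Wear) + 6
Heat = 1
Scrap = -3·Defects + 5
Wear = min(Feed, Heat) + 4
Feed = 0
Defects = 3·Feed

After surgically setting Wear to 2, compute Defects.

The intervention breaks the incoming arrows to Wear: Wear = min(Feed, Heat) + 4 no longer applies, and Wear = 2.
Defects is not downstream of the intervention, so its value is determined by the original equations.
Defects = 3·Feed  [with Feed=0]  = 0

0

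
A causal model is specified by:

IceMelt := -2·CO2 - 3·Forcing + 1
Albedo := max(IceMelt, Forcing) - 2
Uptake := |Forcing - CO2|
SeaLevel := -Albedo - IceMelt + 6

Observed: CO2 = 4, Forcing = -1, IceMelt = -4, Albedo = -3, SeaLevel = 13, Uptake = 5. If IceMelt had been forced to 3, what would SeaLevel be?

do(IceMelt=3) replaces the equation IceMelt := -2·CO2 - 3·Forcing + 1 with the constant IceMelt = 3.
Albedo = max(IceMelt, Forcing) - 2  [with IceMelt=3, Forcing=-1]  = 1
SeaLevel = -Albedo - IceMelt + 6  [with Albedo=1, IceMelt=3]  = 2

2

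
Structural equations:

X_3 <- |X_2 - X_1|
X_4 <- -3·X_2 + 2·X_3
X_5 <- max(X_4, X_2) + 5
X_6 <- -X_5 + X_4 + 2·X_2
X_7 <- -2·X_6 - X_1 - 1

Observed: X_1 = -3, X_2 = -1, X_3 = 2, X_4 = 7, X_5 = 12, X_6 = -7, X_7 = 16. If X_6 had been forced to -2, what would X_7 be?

Intervening sets X_6 = -2 and removes its equation (X_6 <- -X_5 + X_4 + 2·X_2).
X_7 = -2·X_6 - X_1 - 1  [with X_6=-2, X_1=-3]  = 6

6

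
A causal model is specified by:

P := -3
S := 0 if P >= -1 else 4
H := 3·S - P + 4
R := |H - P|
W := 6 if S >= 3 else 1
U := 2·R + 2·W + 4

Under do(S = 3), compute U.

54

Under do(S=3), the mechanism S := 0 if P >= -1 else 4 is discarded; S is fixed at 3.
H = 3·S - P + 4  [with S=3, P=-3]  = 16
R = |H - P|  [with H=16, P=-3]  = 19
W = 6 if S >= 3 else 1  [with S=3]  = 6
U = 2·R + 2·W + 4  [with R=19, W=6]  = 54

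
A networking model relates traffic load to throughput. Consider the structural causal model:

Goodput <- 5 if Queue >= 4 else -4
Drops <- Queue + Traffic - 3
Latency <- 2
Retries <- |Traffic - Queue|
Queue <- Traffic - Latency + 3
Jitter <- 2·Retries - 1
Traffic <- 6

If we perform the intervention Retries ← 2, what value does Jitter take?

3

The intervention breaks the incoming arrows to Retries: Retries <- |Traffic - Queue| no longer applies, and Retries = 2.
Jitter = 2·Retries - 1  [with Retries=2]  = 3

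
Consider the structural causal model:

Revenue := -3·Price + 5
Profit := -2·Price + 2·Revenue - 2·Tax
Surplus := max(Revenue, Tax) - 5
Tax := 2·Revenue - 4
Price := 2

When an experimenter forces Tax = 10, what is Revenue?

-1

Under do(Tax=10), the mechanism Tax := 2·Revenue - 4 is discarded; Tax is fixed at 10.
Since Revenue is not a descendant of the intervened variable, it is unaffected.
Revenue = -3·Price + 5  [with Price=2]  = -1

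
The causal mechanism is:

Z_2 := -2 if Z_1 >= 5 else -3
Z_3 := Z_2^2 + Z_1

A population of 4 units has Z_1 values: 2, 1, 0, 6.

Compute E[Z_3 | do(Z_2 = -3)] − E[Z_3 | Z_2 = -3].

1.25

Under do(Z_2=-3), Z_2's equation is replaced by Z_2=-3 for every unit. Per-unit Z_3: 11, 10, 9, 15. Mean = 11.25.
Conditioning on Z_2=-3 selects the 3 unit(s) with Z_1 ∈ {2, 1, 0}. Their Z_3 values: 11, 10, 9. Mean = 10.
Difference = 11.25 − 10 = 1.25.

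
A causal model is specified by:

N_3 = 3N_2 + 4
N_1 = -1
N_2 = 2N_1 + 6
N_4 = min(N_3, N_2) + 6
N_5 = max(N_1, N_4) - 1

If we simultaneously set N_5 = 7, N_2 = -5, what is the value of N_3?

-11

Setting N_5 = 7, N_2 = -5 by intervention discards those variables' equations.
N_3 = 3N_2 + 4  [with N_2=-5]  = -11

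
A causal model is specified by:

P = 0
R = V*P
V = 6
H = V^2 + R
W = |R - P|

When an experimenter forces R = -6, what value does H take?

30

The intervention breaks the incoming arrows to R: R = V*P no longer applies, and R = -6.
H = V^2 + R  [with V=6, R=-6]  = 30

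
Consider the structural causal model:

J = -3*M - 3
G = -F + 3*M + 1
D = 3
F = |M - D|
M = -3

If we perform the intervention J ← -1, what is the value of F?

do(J=-1) replaces the equation J = -3*M - 3 with the constant J = -1.
F is not downstream of the intervention, so its value is determined by the original equations.
F = |M - D|  [with M=-3, D=3]  = 6

6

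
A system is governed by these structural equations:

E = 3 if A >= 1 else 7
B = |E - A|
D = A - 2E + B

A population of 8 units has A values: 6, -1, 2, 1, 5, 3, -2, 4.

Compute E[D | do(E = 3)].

The intervention sets E=3 in all 8 units regardless of A. Recomputing D per unit gives 3, -3, -3, -3, 1, -3, -3, -1; average -1.5.

-1.5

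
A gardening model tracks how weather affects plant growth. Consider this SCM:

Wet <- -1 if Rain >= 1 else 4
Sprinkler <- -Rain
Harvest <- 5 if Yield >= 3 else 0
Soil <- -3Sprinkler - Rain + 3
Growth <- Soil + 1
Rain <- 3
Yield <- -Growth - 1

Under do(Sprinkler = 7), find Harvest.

Under do(Sprinkler=7), the mechanism Sprinkler <- -Rain is discarded; Sprinkler is fixed at 7.
Soil = -3Sprinkler - Rain + 3  [with Sprinkler=7, Rain=3]  = -21
Growth = Soil + 1  [with Soil=-21]  = -20
Yield = -Growth - 1  [with Growth=-20]  = 19
Harvest = 5 if Yield >= 3 else 0  [with Yield=19]  = 5

5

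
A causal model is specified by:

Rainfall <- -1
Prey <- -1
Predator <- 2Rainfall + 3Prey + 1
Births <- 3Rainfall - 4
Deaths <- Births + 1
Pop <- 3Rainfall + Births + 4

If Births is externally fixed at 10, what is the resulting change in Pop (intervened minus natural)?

Under do(Births=10), the mechanism Births <- 3Rainfall - 4 is discarded; Births is fixed at 10.
Pop = 3Rainfall + Births + 4  [with Rainfall=-1, Births=10]  = 11
Without intervention: Births = 3Rainfall - 4  [with Rainfall=-1]  = -7; Pop = 3Rainfall + Births + 4  [with Rainfall=-1, Births=-7]  = -6.
Change = 11 − (-6) = 17.

17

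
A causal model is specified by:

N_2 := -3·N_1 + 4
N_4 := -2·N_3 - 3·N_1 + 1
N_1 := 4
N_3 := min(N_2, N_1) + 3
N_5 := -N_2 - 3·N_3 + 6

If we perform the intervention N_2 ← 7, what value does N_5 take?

do(N_2=7) replaces the equation N_2 := -3·N_1 + 4 with the constant N_2 = 7.
N_3 = min(N_2, N_1) + 3  [with N_2=7, N_1=4]  = 7
N_5 = -N_2 - 3·N_3 + 6  [with N_2=7, N_3=7]  = -22

-22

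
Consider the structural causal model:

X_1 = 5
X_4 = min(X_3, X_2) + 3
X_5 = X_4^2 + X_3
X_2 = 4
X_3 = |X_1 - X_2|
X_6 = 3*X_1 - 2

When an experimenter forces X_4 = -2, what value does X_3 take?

1

Under do(X_4=-2), the mechanism X_4 = min(X_3, X_2) + 3 is discarded; X_4 is fixed at -2.
Since X_3 is not a descendant of the intervened variable, it is unaffected.
X_3 = |X_1 - X_2|  [with X_1=5, X_2=4]  = 1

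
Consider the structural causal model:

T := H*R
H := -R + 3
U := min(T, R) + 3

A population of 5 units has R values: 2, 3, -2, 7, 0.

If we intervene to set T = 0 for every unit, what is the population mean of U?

do(T=0) breaks T's dependence on R. With T=0 fixed, U across the units is 3, 3, 1, 3, 3, mean 2.6.

2.6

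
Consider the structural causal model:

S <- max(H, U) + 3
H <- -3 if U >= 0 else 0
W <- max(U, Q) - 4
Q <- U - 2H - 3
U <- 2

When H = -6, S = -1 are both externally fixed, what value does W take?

7

Setting H = -6, S = -1 by intervention discards those variables' equations.
Q = U - 2H - 3  [with U=2, H=-6]  = 11
W = max(U, Q) - 4  [with U=2, Q=11]  = 7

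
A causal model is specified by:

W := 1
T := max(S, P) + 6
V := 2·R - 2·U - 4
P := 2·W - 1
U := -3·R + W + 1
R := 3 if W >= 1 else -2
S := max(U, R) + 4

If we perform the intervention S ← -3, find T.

Under do(S=-3), the mechanism S := max(U, R) + 4 is discarded; S is fixed at -3.
P = 2·W - 1  [with W=1]  = 1
T = max(S, P) + 6  [with S=-3, P=1]  = 7

7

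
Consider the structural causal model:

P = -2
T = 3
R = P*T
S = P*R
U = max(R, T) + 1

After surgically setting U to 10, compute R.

do(U=10) replaces the equation U = max(R, T) + 1 with the constant U = 10.
R is not downstream of the intervention, so its value is determined by the original equations.
R = P*T  [with P=-2, T=3]  = -6

-6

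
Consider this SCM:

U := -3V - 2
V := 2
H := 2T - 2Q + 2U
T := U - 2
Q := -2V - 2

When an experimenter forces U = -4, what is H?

-8

do(U=-4) replaces the equation U := -3V - 2 with the constant U = -4.
T = U - 2  [with U=-4]  = -6
Q = -2V - 2  [with V=2]  = -6
H = 2T - 2Q + 2U  [with T=-6, Q=-6, U=-4]  = -8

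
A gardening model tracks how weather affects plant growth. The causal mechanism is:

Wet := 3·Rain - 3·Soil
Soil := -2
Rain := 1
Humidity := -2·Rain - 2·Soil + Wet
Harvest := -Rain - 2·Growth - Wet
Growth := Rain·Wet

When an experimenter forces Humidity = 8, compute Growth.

The intervention breaks the incoming arrows to Humidity: Humidity := -2·Rain - 2·Soil + Wet no longer applies, and Humidity = 8.
Since Growth is not a descendant of the intervened variable, it is unaffected.
Wet = 3·Rain - 3·Soil  [with Rain=1, Soil=-2]  = 9
Growth = Rain·Wet  [with Rain=1, Wet=9]  = 9

9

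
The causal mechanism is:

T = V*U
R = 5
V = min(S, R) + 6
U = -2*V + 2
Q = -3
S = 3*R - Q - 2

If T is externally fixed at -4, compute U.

-20

do(T=-4) replaces the equation T = V*U with the constant T = -4.
Since U is not a descendant of the intervened variable, it is unaffected.
S = 3*R - Q - 2  [with R=5, Q=-3]  = 16
V = min(S, R) + 6  [with S=16, R=5]  = 11
U = -2*V + 2  [with V=11]  = -20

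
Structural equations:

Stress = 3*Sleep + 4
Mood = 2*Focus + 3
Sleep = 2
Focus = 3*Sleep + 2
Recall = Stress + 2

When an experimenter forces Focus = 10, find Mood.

The intervention breaks the incoming arrows to Focus: Focus = 3*Sleep + 2 no longer applies, and Focus = 10.
Mood = 2*Focus + 3  [with Focus=10]  = 23

23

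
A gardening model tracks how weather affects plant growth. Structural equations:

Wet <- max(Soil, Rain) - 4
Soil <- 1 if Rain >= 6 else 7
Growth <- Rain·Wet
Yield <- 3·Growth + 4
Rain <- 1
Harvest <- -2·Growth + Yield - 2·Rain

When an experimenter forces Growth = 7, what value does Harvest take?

Under do(Growth=7), the mechanism Growth <- Rain·Wet is discarded; Growth is fixed at 7.
Yield = 3·Growth + 4  [with Growth=7]  = 25
Harvest = -2·Growth + Yield - 2·Rain  [with Growth=7, Yield=25, Rain=1]  = 9

9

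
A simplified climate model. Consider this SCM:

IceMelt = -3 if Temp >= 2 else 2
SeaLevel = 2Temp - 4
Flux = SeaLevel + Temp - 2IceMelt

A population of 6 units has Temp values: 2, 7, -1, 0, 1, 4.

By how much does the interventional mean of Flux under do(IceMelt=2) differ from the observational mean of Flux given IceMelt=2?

6.5

do(IceMelt=2) breaks IceMelt's dependence on Temp. With IceMelt=2 fixed, Flux across the units is -2, 13, -11, -8, -5, 4, mean -1.5.
Observing IceMelt=2 restricts to units where IceMelt's equation naturally yields 2: Temp ∈ {-1, 0, 1}. In that subpopulation Flux = -11, -8, -5, mean -8.
Difference = -1.5 − (-8) = 6.5.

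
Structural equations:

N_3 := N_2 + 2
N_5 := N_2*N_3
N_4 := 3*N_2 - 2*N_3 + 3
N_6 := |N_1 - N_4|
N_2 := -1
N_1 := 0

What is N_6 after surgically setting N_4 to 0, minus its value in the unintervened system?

-2

Under do(N_4=0), the mechanism N_4 := 3*N_2 - 2*N_3 + 3 is discarded; N_4 is fixed at 0.
N_6 = |N_1 - N_4|  [with N_1=0, N_4=0]  = 0
Without intervention: N_3 = N_2 + 2  [with N_2=-1]  = 1; N_4 = 3*N_2 - 2*N_3 + 3  [with N_2=-1, N_3=1]  = -2; N_6 = |N_1 - N_4|  [with N_1=0, N_4=-2]  = 2.
Change = 0 − 2 = -2.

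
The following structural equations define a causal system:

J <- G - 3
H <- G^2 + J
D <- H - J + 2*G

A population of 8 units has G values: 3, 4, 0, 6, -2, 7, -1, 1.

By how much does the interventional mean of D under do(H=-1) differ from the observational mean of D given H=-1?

2.75

The intervention sets H=-1 in all 8 units regardless of G. Recomputing D per unit gives 5, 6, 2, 8, 0, 9, 1, 3; average 4.25.
Observing H=-1 restricts to units where H's equation naturally yields -1: G ∈ {-2, 1}. In that subpopulation D = 0, 3, mean 1.5.
Difference = 4.25 − 1.5 = 2.75.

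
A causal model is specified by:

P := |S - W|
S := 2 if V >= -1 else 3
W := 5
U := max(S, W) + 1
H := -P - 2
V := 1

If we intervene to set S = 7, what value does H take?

-4

The intervention breaks the incoming arrows to S: S := 2 if V >= -1 else 3 no longer applies, and S = 7.
P = |S - W|  [with S=7, W=5]  = 2
H = -P - 2  [with P=2]  = -4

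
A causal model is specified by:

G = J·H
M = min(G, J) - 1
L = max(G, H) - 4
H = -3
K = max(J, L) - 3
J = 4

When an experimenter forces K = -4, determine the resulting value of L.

-7

do(K=-4) replaces the equation K = max(J, L) - 3 with the constant K = -4.
Since L is not a descendant of the intervened variable, it is unaffected.
G = J·H  [with J=4, H=-3]  = -12
L = max(G, H) - 4  [with G=-12, H=-3]  = -7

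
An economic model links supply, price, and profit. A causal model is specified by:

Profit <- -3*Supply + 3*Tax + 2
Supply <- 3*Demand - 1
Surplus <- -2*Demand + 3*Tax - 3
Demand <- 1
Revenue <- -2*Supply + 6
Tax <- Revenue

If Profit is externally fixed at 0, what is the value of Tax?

2

The intervention breaks the incoming arrows to Profit: Profit <- -3*Supply + 3*Tax + 2 no longer applies, and Profit = 0.
Since Tax is not a descendant of the intervened variable, it is unaffected.
Supply = 3*Demand - 1  [with Demand=1]  = 2
Revenue = -2*Supply + 6  [with Supply=2]  = 2
Tax = Revenue  [with Revenue=2]  = 2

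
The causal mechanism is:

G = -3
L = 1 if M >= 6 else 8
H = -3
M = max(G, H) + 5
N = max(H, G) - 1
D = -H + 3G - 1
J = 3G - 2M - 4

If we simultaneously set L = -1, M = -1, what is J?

-11

Under do(L = -1, M = -1), each intervened variable's structural equation is replaced by its fixed value.
J = 3G - 2M - 4  [with G=-3, M=-1]  = -11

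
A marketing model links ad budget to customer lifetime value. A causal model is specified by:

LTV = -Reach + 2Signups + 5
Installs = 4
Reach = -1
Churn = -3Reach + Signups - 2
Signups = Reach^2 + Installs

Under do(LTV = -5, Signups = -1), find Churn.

Under do(LTV = -5, Signups = -1), each intervened variable's structural equation is replaced by its fixed value.
Churn = -3Reach + Signups - 2  [with Reach=-1, Signups=-1]  = 0

0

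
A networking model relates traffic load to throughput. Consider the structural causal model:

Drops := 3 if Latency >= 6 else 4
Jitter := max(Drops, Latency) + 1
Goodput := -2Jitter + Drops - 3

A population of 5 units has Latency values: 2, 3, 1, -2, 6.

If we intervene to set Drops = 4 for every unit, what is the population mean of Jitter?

The intervention sets Drops=4 in all 5 units regardless of Latency. Recomputing Jitter per unit gives 5, 5, 5, 5, 7; average 5.4.

5.4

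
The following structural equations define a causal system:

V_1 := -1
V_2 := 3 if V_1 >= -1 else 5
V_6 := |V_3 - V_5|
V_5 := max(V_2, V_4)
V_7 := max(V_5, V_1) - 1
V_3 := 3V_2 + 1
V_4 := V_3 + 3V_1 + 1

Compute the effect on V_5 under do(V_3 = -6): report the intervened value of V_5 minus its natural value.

do(V_3=-6) replaces the equation V_3 := 3V_2 + 1 with the constant V_3 = -6.
V_2 = 3 if V_1 >= -1 else 5  [with V_1=-1]  = 3
V_4 = V_3 + 3V_1 + 1  [with V_3=-6, V_1=-1]  = -8
V_5 = max(V_2, V_4)  [with V_2=3, V_4=-8]  = 3
Without intervention: V_2 = 3 if V_1 >= -1 else 5  [with V_1=-1]  = 3; V_3 = 3V_2 + 1  [with V_2=3]  = 10; V_4 = V_3 + 3V_1 + 1  [with V_3=10, V_1=-1]  = 8; V_5 = max(V_2, V_4)  [with V_2=3, V_4=8]  = 8.
Change = 3 − 8 = -5.

-5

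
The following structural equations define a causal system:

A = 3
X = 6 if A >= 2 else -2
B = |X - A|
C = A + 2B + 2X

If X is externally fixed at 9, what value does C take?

Under do(X=9), the mechanism X = 6 if A >= 2 else -2 is discarded; X is fixed at 9.
B = |X - A|  [with X=9, A=3]  = 6
C = A + 2B + 2X  [with A=3, B=6, X=9]  = 33

33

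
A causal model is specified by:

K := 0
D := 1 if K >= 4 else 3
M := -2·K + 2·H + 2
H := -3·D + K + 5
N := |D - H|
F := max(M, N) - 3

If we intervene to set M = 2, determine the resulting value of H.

-4

Under do(M=2), the mechanism M := -2·K + 2·H + 2 is discarded; M is fixed at 2.
Since H is not a descendant of the intervened variable, it is unaffected.
D = 1 if K >= 4 else 3  [with K=0]  = 3
H = -3·D + K + 5  [with D=3, K=0]  = -4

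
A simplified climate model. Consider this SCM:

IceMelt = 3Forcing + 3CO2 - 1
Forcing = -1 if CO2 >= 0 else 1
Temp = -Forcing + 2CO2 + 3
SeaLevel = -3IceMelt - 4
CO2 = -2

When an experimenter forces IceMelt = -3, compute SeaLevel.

Intervening sets IceMelt = -3 and removes its equation (IceMelt = 3Forcing + 3CO2 - 1).
SeaLevel = -3IceMelt - 4  [with IceMelt=-3]  = 5

5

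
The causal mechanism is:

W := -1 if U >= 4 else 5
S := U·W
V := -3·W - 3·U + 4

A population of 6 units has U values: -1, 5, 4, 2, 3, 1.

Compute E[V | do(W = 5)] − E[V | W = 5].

Under do(W=5), W's equation is replaced by W=5 for every unit. Per-unit V: -8, -26, -23, -17, -20, -14. Mean = -18.
Observing W=5 restricts to units where W's equation naturally yields 5: U ∈ {-1, 2, 3, 1}. In that subpopulation V = -8, -17, -20, -14, mean -14.75.
Difference = -18 − (-14.75) = -3.25.

-3.25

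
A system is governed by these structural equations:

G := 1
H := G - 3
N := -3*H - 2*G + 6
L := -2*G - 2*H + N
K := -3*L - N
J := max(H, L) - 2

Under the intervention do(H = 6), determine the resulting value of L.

Under do(H=6), the mechanism H := G - 3 is discarded; H is fixed at 6.
N = -3*H - 2*G + 6  [with H=6, G=1]  = -14
L = -2*G - 2*H + N  [with G=1, H=6, N=-14]  = -28

-28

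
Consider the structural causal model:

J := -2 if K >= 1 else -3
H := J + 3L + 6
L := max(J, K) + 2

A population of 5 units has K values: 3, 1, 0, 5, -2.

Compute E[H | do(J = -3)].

The intervention sets J=-3 in all 5 units regardless of K. Recomputing H per unit gives 18, 12, 9, 24, 3; average 13.2.

13.2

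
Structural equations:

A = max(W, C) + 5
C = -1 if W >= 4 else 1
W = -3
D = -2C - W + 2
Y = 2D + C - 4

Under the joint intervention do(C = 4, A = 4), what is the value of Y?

Under do(C = 4, A = 4), each intervened variable's structural equation is replaced by its fixed value.
D = -2C - W + 2  [with C=4, W=-3]  = -3
Y = 2D + C - 4  [with D=-3, C=4]  = -6

-6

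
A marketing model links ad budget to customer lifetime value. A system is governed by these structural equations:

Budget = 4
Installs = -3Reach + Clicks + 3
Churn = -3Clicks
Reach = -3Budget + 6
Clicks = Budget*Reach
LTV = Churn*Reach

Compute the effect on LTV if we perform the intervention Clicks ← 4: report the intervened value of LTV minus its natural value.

504

The intervention breaks the incoming arrows to Clicks: Clicks = Budget*Reach no longer applies, and Clicks = 4.
Reach = -3Budget + 6  [with Budget=4]  = -6
Churn = -3Clicks  [with Clicks=4]  = -12
LTV = Churn*Reach  [with Churn=-12, Reach=-6]  = 72
Without intervention: Reach = -3Budget + 6  [with Budget=4]  = -6; Clicks = Budget*Reach  [with Budget=4, Reach=-6]  = -24; Churn = -3Clicks  [with Clicks=-24]  = 72; LTV = Churn*Reach  [with Churn=72, Reach=-6]  = -432.
Change = 72 − (-432) = 504.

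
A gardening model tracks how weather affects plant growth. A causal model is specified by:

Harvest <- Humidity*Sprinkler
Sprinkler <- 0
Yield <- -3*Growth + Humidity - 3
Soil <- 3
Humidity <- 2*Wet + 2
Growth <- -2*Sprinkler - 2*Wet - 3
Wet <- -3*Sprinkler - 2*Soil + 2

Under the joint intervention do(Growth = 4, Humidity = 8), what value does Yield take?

-7

The joint intervention fixes Growth = 4, Humidity = 8, removing each variable's own equation.
Yield = -3*Growth + Humidity - 3  [with Growth=4, Humidity=8]  = -7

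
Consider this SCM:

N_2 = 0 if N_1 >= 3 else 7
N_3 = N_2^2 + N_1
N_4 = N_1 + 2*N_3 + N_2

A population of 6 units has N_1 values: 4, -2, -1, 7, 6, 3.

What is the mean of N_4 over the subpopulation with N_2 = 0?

E[N_4|N_2=0] averages over only the 4 units with N_2=0 (N_1 = 4, 7, 6, 3): N_4 = 12, 21, 18, 9, mean 15.

15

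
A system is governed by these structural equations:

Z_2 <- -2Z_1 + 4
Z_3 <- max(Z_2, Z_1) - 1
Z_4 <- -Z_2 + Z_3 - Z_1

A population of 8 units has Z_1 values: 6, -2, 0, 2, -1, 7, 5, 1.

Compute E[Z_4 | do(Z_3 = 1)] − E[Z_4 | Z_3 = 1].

Under do(Z_3=1), Z_3's equation is replaced by Z_3=1 for every unit. Per-unit Z_4: 3, -5, -3, -1, -4, 4, 2, -2. Mean = -0.75.
Conditioning on Z_3=1 selects the 2 unit(s) with Z_1 ∈ {2, 1}. Their Z_4 values: -1, -2. Mean = -1.5.
Difference = -0.75 − (-1.5) = 0.75.

0.75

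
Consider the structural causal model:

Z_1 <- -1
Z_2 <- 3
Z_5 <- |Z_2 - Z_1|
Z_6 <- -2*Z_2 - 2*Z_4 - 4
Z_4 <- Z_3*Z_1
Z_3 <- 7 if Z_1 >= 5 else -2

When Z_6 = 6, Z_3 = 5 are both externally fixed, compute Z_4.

Under do(Z_6 = 6, Z_3 = 5), each intervened variable's structural equation is replaced by its fixed value.
Z_4 = Z_3*Z_1  [with Z_3=5, Z_1=-1]  = -5

-5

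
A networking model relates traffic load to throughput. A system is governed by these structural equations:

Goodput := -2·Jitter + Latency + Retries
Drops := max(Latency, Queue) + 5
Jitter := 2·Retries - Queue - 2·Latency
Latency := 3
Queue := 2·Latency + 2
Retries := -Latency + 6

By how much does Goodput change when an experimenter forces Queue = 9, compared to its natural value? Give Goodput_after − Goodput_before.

Under do(Queue=9), the mechanism Queue := 2·Latency + 2 is discarded; Queue is fixed at 9.
Retries = -Latency + 6  [with Latency=3]  = 3
Jitter = 2·Retries - Queue - 2·Latency  [with Retries=3, Queue=9, Latency=3]  = -9
Goodput = -2·Jitter + Latency + Retries  [with Jitter=-9, Latency=3, Retries=3]  = 24
Without intervention: Queue = 2·Latency + 2  [with Latency=3]  = 8; Retries = -Latency + 6  [with Latency=3]  = 3; Jitter = 2·Retries - Queue - 2·Latency  [with Retries=3, Queue=8, Latency=3]  = -8; Goodput = -2·Jitter + Latency + Retries  [with Jitter=-8, Latency=3, Retries=3]  = 22.
Change = 24 − 22 = 2.

2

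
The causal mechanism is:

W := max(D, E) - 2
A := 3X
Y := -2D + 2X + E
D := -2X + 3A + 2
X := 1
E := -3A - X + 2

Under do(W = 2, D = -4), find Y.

2

Setting W = 2, D = -4 by intervention discards those variables' equations.
A = 3X  [with X=1]  = 3
E = -3A - X + 2  [with A=3, X=1]  = -8
Y = -2D + 2X + E  [with D=-4, X=1, E=-8]  = 2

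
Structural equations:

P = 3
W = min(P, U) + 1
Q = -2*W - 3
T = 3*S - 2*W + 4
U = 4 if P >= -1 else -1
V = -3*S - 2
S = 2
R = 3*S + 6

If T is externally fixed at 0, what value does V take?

Intervening sets T = 0 and removes its equation (T = 3*S - 2*W + 4).
V is not downstream of the intervention, so its value is determined by the original equations.
V = -3*S - 2  [with S=2]  = -8

-8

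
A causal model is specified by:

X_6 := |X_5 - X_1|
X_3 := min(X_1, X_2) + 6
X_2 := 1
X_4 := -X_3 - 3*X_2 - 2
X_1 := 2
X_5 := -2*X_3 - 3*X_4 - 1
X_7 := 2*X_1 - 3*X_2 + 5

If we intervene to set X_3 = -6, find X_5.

do(X_3=-6) replaces the equation X_3 := min(X_1, X_2) + 6 with the constant X_3 = -6.
X_4 = -X_3 - 3*X_2 - 2  [with X_3=-6, X_2=1]  = 1
X_5 = -2*X_3 - 3*X_4 - 1  [with X_3=-6, X_4=1]  = 8

8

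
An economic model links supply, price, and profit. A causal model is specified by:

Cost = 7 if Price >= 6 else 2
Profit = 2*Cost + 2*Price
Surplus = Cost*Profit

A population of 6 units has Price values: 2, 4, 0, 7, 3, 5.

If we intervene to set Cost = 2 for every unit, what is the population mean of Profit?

11

do(Cost=2) breaks Cost's dependence on Price. With Cost=2 fixed, Profit across the units is 8, 12, 4, 18, 10, 14, mean 11.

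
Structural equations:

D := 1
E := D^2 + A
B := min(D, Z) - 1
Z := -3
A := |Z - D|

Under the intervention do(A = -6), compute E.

-5

Intervening sets A = -6 and removes its equation (A := |Z - D|).
E = D^2 + A  [with D=1, A=-6]  = -5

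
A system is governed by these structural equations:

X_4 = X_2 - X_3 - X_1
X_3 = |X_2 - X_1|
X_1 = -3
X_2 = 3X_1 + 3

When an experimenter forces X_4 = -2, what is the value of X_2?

The intervention breaks the incoming arrows to X_4: X_4 = X_2 - X_3 - X_1 no longer applies, and X_4 = -2.
Since X_2 is not a descendant of the intervened variable, it is unaffected.
X_2 = 3X_1 + 3  [with X_1=-3]  = -6

-6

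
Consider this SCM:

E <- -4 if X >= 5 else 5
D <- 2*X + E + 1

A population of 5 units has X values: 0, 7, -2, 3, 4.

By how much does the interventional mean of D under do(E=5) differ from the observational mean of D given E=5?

Under do(E=5), E's equation is replaced by E=5 for every unit. Per-unit D: 6, 20, 2, 12, 14. Mean = 10.8.
Observing E=5 restricts to units where E's equation naturally yields 5: X ∈ {0, -2, 3, 4}. In that subpopulation D = 6, 2, 12, 14, mean 8.5.
Difference = 10.8 − 8.5 = 2.3.

2.3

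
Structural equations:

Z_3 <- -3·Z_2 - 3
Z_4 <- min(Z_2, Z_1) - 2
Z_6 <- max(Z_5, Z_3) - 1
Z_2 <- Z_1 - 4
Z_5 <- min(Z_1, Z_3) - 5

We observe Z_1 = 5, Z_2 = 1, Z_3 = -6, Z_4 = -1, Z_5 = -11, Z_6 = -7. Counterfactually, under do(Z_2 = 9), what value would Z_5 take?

-35

do(Z_2=9) replaces the equation Z_2 <- Z_1 - 4 with the constant Z_2 = 9.
Z_3 = -3·Z_2 - 3  [with Z_2=9]  = -30
Z_5 = min(Z_1, Z_3) - 5  [with Z_1=5, Z_3=-30]  = -35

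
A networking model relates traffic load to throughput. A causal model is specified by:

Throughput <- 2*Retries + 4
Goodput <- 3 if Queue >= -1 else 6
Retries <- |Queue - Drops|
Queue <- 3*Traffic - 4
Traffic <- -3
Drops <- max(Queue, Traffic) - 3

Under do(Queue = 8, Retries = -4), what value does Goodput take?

The joint intervention fixes Queue = 8, Retries = -4, removing each variable's own equation.
Goodput = 3 if Queue >= -1 else 6  [with Queue=8]  = 3

3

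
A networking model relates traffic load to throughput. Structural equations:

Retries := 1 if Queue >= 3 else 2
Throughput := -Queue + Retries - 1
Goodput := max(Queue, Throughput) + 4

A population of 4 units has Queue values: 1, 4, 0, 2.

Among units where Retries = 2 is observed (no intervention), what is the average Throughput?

0

E[Throughput|Retries=2] averages over only the 3 units with Retries=2 (Queue = 1, 0, 2): Throughput = 0, 1, -1, mean 0.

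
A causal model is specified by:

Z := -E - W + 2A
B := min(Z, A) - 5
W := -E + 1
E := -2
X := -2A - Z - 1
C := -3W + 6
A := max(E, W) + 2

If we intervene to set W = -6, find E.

-2

Under do(W=-6), the mechanism W := -E + 1 is discarded; W is fixed at -6.
E is not downstream of the intervention, so its value is determined by the original equations.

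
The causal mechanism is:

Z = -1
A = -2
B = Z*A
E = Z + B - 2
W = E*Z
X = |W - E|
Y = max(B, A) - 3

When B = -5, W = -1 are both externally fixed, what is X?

7

Setting B = -5, W = -1 by intervention discards those variables' equations.
E = Z + B - 2  [with Z=-1, B=-5]  = -8
X = |W - E|  [with W=-1, E=-8]  = 7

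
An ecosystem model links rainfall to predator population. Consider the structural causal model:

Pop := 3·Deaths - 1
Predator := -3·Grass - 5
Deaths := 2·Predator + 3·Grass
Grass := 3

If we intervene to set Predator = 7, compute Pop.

68

Under do(Predator=7), the mechanism Predator := -3·Grass - 5 is discarded; Predator is fixed at 7.
Deaths = 2·Predator + 3·Grass  [with Predator=7, Grass=3]  = 23
Pop = 3·Deaths - 1  [with Deaths=23]  = 68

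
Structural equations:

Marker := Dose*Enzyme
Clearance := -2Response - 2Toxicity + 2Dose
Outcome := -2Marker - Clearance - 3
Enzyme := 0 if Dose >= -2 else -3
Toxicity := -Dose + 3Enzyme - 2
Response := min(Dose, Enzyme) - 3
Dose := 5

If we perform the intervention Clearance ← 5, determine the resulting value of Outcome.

-8

Intervening sets Clearance = 5 and removes its equation (Clearance := -2Response - 2Toxicity + 2Dose).
Enzyme = 0 if Dose >= -2 else -3  [with Dose=5]  = 0
Marker = Dose*Enzyme  [with Dose=5, Enzyme=0]  = 0
Outcome = -2Marker - Clearance - 3  [with Marker=0, Clearance=5]  = -8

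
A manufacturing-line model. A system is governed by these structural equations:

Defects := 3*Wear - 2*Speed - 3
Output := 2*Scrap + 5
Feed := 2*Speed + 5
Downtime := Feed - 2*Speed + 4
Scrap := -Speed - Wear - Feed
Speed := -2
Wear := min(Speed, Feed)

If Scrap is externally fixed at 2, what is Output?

The intervention breaks the incoming arrows to Scrap: Scrap := -Speed - Wear - Feed no longer applies, and Scrap = 2.
Output = 2*Scrap + 5  [with Scrap=2]  = 9

9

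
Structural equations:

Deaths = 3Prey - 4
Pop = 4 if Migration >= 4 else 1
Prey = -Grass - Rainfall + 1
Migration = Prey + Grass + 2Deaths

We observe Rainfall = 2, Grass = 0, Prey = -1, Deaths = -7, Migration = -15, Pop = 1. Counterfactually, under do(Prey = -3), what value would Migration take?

-29

do(Prey=-3) replaces the equation Prey = -Grass - Rainfall + 1 with the constant Prey = -3.
Deaths = 3Prey - 4  [with Prey=-3]  = -13
Migration = Prey + Grass + 2Deaths  [with Prey=-3, Grass=0, Deaths=-13]  = -29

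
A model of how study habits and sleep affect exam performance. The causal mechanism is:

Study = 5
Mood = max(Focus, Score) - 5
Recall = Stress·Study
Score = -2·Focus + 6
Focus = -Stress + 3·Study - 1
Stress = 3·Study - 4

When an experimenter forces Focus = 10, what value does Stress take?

Under do(Focus=10), the mechanism Focus = -Stress + 3·Study - 1 is discarded; Focus is fixed at 10.
Since Stress is not a descendant of the intervened variable, it is unaffected.
Stress = 3·Study - 4  [with Study=5]  = 11

11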